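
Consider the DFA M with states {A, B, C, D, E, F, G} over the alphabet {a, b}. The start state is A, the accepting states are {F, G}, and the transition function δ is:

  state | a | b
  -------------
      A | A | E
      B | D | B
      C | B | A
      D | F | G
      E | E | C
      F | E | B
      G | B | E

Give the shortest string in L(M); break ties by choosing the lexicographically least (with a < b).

A breadth-first search from A reaches an accepting state first via the path A → E → C → B → D → F on input bbaaa.
No string of length < 5 is accepted (BFS exhausts all shorter strings without reaching an accepting state), and bbaaa is the lexicographically least accepting string of length 5.

bbaaa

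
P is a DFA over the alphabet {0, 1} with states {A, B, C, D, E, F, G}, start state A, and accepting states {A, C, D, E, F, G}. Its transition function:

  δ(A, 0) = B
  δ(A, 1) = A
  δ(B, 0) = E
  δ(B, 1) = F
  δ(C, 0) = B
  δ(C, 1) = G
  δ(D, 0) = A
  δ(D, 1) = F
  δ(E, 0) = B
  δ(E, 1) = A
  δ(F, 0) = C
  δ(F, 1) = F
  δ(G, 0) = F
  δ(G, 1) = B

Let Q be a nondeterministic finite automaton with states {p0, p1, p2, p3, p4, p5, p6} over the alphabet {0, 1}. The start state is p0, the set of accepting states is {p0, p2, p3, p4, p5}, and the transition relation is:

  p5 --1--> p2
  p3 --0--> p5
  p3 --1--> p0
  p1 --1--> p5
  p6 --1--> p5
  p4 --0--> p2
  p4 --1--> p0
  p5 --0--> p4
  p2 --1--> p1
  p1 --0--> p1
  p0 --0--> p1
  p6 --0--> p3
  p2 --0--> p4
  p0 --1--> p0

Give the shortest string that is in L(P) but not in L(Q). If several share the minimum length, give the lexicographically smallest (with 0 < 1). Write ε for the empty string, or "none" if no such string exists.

The string 00 is accepted by P but not by Q.
No shorter string lies in the difference, and 00 is the lexicographically first length-2 string in L(P) \ L(Q).

00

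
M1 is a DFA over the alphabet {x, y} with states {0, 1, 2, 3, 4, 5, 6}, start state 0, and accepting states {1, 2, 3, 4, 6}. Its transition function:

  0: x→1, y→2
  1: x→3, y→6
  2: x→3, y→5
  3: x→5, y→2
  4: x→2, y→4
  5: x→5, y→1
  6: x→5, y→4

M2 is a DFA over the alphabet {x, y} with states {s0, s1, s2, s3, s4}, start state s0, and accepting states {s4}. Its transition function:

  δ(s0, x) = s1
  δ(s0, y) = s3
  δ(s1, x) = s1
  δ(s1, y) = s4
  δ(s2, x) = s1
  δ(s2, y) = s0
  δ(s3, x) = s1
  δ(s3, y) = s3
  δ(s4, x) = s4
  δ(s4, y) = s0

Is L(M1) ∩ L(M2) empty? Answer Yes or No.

The string xy is accepted by both M1 and M2.
Hence L(M1) ∩ L(M2) ≠ ∅.

No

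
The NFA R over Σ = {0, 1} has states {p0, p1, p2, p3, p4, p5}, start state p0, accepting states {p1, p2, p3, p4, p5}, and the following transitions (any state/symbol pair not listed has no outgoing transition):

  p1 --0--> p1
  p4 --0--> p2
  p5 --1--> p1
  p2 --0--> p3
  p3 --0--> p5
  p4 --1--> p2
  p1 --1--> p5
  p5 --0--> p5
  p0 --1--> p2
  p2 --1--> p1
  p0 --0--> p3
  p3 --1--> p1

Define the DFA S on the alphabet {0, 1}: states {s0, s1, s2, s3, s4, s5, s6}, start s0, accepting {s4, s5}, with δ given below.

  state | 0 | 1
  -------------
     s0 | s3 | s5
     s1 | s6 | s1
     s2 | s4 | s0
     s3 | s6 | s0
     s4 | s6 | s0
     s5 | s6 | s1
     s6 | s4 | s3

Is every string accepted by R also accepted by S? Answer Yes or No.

No

The string 0 is in L(R) but not in L(S).
So L(R) ⊄ L(S).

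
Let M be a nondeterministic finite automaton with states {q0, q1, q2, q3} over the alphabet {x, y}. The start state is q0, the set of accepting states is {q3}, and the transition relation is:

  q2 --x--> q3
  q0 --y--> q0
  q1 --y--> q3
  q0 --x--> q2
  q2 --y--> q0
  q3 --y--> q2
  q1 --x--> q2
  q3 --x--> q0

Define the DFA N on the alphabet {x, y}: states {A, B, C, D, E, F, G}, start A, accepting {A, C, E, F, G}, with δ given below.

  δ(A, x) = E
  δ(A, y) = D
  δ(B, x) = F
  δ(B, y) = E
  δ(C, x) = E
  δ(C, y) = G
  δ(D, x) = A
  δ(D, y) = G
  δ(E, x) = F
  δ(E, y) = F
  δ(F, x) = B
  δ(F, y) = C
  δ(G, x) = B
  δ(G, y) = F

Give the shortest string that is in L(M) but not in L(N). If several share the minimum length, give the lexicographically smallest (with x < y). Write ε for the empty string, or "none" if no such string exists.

xxxxx

The string xxxxx is accepted by M but not by N.
No shorter string lies in the difference, and xxxxx is the lexicographically first length-5 string in L(M) \ L(N).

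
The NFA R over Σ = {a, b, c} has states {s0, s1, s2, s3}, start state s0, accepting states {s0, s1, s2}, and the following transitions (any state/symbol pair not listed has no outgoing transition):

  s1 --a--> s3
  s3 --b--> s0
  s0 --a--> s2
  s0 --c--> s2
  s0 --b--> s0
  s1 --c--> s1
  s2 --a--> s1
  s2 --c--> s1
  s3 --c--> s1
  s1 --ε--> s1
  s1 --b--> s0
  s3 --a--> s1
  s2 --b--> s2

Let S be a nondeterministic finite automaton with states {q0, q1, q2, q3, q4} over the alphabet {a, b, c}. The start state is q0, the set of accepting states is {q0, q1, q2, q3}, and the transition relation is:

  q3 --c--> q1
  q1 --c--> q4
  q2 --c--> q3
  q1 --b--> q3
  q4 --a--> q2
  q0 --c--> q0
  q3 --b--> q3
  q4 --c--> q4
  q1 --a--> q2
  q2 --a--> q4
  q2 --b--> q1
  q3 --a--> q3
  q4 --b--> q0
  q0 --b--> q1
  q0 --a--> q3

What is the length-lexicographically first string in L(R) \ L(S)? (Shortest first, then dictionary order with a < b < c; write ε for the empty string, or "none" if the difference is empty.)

The string bc is accepted by R but not by S.
No shorter string lies in the difference, and bc is the lexicographically first length-2 string in L(R) \ L(S).

bc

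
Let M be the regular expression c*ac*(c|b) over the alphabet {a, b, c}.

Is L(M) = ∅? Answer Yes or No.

No

The string ab matches the expression, so it belongs to L(M).
Since L(M) contains at least one string, it is not empty.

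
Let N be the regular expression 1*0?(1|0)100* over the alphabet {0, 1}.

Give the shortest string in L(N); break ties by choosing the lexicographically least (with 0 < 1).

010

By inspection of the expression, no string of length less than 3 matches, and 010 is the lexicographically first match of length 3.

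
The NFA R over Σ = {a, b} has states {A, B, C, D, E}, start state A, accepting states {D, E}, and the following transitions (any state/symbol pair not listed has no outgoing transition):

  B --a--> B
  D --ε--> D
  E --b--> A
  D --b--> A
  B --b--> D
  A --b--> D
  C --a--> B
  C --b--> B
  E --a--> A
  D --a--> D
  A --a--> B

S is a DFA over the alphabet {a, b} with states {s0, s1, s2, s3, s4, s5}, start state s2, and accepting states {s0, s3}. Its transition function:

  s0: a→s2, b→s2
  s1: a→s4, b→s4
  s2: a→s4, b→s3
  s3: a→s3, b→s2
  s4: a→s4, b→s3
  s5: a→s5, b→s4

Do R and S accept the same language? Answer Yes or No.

Yes

Exploring the product automaton R × S from the start pair (A, s2), following both machines on each input symbol, reaches 3 state pairs: (A, s2), (B, s4), (D, s3).
R accepts in {D, E} and S accepts in {s0, s3}. In every reachable pair the two components are either both accepting — (D, s3) — or both non-accepting, so no string is accepted by exactly one of the machines: L(R) \ L(S) and L(S) \ L(R) are both empty.
Hence every string is accepted by R iff it is accepted by S, and the two languages coincide.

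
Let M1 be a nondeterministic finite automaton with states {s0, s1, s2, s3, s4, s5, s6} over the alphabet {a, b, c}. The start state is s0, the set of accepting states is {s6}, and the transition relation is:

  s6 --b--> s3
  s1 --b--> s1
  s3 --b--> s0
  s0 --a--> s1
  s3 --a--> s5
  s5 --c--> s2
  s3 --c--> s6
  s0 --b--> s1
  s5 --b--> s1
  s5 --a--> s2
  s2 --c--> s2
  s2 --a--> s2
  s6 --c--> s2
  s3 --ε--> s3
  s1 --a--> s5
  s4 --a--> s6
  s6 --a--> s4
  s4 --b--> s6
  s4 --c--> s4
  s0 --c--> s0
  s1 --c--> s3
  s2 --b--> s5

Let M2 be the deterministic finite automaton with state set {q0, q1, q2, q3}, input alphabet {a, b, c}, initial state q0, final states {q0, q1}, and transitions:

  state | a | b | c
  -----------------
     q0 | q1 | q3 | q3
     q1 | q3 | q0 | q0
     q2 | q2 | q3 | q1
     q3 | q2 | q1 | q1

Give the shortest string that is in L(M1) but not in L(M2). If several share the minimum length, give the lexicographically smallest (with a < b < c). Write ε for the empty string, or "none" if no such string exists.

acc

The string acc is accepted by M1 but not by M2.
No shorter string lies in the difference, and acc is the lexicographically first length-3 string in L(M1) \ L(M2).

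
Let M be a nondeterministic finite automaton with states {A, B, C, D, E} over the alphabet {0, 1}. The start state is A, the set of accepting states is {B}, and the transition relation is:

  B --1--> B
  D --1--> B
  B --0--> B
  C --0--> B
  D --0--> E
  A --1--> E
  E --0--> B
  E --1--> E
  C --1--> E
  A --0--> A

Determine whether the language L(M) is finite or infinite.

infinite

State A is reachable from the start and can reach an accepting state, and it lies on the cycle A → A.
Traversing that cycle any number of times yields accepted strings of unbounded length, so the language is infinite.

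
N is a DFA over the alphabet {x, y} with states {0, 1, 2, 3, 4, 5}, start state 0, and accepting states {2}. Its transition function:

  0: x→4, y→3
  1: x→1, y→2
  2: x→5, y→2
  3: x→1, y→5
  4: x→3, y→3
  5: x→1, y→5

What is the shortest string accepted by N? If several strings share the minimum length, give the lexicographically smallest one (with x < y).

yxy

A breadth-first search from 0 reaches an accepting state first via the path 0 → 3 → 1 → 2 on input yxy.
No string of length < 3 is accepted (BFS exhausts all shorter strings without reaching an accepting state), and yxy is the lexicographically least accepting string of length 3.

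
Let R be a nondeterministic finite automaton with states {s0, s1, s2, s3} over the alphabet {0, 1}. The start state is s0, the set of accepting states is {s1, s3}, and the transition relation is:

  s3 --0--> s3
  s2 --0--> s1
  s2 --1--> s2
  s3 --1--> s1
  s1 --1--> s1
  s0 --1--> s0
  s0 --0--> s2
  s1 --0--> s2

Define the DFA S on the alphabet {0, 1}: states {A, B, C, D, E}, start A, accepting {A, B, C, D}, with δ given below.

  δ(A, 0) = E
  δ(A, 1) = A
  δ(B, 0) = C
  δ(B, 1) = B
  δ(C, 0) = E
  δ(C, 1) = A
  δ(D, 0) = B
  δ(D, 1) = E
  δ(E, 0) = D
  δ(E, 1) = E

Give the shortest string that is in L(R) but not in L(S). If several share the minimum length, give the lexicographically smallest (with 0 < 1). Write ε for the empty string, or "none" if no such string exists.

The string 001 is accepted by R but not by S.
No shorter string lies in the difference, and 001 is the lexicographically first length-3 string in L(R) \ L(S).

001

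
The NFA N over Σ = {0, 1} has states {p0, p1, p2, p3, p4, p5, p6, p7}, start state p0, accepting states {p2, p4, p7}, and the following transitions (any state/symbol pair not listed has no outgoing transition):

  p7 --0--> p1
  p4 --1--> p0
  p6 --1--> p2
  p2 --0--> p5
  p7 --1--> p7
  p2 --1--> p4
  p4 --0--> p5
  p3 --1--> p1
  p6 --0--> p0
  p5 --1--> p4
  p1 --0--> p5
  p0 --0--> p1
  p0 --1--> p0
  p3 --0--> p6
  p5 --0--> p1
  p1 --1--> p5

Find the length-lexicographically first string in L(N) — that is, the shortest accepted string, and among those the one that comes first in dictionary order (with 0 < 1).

A breadth-first search from p0 reaches an accepting state first via the path p0 → p1 → p5 → p4 on input 001.
No string of length < 3 is accepted (BFS exhausts all shorter strings without reaching an accepting state), and 001 is the lexicographically least accepting string of length 3.

001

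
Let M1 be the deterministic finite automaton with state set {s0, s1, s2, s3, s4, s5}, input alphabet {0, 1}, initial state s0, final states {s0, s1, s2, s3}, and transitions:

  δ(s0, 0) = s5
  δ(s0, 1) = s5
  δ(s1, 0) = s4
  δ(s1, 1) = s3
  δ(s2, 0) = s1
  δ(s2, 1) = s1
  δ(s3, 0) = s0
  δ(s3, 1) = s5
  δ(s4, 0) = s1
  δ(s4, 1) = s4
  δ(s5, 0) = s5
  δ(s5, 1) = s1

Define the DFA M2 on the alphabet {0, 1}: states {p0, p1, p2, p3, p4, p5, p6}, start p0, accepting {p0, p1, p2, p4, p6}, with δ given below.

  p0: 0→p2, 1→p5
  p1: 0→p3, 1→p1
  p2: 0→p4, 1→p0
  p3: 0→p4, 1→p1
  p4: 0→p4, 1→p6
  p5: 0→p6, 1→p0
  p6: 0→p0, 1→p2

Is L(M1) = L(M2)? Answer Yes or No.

The string 011 is accepted by M1 but rejected by M2.
So L(M1) ≠ L(M2).

No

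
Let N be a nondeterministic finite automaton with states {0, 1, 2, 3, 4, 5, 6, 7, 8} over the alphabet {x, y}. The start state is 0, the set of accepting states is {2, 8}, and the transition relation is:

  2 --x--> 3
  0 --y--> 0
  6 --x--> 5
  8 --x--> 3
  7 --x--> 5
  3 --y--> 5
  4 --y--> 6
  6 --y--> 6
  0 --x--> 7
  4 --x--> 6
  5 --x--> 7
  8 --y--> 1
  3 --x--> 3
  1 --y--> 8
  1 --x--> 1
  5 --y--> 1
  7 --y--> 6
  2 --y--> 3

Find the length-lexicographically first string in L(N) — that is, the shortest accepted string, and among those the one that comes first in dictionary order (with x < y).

xxyy

A breadth-first search from 0 reaches an accepting state first via the path 0 → 7 → 5 → 1 → 8 on input xxyy.
No string of length < 4 is accepted (BFS exhausts all shorter strings without reaching an accepting state), and xxyy is the lexicographically least accepting string of length 4.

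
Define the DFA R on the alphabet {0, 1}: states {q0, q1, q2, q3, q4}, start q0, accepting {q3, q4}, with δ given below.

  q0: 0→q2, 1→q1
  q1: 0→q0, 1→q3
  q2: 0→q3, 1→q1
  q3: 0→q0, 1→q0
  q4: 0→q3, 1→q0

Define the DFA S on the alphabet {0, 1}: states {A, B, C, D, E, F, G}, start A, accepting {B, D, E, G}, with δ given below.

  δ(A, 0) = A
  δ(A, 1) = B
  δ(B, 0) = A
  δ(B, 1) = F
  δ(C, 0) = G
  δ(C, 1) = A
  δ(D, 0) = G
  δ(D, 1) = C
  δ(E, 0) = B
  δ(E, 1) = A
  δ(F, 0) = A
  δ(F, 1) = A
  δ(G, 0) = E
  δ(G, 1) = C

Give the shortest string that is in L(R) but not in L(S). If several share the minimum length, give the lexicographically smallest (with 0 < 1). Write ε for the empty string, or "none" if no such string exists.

00

The string 00 is accepted by R but not by S.
No shorter string lies in the difference, and 00 is the lexicographically first length-2 string in L(R) \ L(S).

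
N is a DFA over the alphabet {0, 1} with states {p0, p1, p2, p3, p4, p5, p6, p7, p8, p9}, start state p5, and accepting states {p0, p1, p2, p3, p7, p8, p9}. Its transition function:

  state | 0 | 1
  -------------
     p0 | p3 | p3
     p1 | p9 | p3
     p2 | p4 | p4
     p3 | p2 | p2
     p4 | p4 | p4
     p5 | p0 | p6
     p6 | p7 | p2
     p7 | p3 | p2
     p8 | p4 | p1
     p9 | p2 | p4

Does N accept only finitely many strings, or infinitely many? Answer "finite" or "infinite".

finite

The useful states (reachable from p5 and able to reach an accepting state) are {p0, p2, p3, p5, p6, p7}.
Restricted to these states the transition graph has no cycle, so every accepting path has bounded length and L is finite.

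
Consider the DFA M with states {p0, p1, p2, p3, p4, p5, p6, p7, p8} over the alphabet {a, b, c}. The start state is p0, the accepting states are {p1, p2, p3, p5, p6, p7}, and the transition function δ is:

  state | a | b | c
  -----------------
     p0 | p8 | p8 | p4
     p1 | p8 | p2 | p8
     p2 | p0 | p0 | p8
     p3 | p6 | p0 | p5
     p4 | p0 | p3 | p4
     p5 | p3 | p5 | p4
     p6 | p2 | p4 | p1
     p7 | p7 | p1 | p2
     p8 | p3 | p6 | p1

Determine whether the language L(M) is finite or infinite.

infinite

State p8 is reachable from the start and can reach an accepting state, and it lies on the cycle p8 → p1 → p8.
Traversing that cycle any number of times yields accepted strings of unbounded length, so the language is infinite.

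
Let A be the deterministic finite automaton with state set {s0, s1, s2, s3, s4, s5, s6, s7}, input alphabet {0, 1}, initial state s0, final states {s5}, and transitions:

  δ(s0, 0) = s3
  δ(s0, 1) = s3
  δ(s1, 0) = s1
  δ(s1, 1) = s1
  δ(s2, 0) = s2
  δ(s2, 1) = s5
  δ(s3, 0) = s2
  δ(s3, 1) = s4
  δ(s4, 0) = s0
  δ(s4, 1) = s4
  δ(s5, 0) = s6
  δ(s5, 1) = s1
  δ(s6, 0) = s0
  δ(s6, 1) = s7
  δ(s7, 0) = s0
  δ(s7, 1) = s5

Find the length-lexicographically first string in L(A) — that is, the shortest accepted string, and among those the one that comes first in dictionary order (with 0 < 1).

001

A breadth-first search from s0 reaches an accepting state first via the path s0 → s3 → s2 → s5 on input 001.
No string of length < 3 is accepted (BFS exhausts all shorter strings without reaching an accepting state), and 001 is the lexicographically least accepting string of length 3.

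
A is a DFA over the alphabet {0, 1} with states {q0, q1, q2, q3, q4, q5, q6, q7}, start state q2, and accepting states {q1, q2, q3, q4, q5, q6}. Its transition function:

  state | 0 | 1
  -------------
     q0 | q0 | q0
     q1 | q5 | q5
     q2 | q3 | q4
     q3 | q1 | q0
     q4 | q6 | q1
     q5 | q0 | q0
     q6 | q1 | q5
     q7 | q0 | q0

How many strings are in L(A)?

14

The useful subgraph on states {q1, q2, q3, q4, q5, q6} is acyclic, so L(A) is finite; the longest accepting path visits 5 useful states, giving maximum string length 4.
Counting accepting paths from q2 by length: 1 of length 0, 2 of length 1, 3 of length 2, 6 of length 3, 2 of length 4. Total 14.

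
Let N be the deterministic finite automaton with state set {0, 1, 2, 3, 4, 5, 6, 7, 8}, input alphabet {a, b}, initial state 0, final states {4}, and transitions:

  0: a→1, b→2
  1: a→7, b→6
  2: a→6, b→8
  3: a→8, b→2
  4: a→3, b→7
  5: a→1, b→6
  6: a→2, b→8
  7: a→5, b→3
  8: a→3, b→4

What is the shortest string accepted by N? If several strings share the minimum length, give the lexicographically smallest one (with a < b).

bbb

A breadth-first search from 0 reaches an accepting state first via the path 0 → 2 → 8 → 4 on input bbb.
No string of length < 3 is accepted (BFS exhausts all shorter strings without reaching an accepting state), and bbb is the lexicographically least accepting string of length 3.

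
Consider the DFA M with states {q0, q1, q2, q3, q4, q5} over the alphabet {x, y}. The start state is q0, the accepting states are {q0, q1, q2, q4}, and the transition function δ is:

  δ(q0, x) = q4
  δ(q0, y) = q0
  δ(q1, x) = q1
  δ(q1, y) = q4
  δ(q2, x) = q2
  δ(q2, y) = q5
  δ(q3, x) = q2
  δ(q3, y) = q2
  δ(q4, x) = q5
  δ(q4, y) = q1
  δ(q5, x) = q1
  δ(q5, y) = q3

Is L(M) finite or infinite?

State q0 is reachable from the start and can reach an accepting state, and it lies on the cycle q0 → q0.
Traversing that cycle any number of times yields accepted strings of unbounded length, so the language is infinite.

infinite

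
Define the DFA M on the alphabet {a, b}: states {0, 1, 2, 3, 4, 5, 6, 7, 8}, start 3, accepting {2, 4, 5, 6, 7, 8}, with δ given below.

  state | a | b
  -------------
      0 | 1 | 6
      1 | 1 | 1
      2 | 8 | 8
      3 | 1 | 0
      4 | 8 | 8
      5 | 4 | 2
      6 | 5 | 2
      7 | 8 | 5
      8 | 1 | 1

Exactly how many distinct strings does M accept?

11

The useful subgraph on states {0, 2, 3, 4, 5, 6, 8} is acyclic, so L(M) is finite; the longest accepting path visits 6 useful states, giving maximum string length 5.
Counting accepting paths from 3 by length: 1 of length 2, 2 of length 3, 4 of length 4, 4 of length 5. Total 11.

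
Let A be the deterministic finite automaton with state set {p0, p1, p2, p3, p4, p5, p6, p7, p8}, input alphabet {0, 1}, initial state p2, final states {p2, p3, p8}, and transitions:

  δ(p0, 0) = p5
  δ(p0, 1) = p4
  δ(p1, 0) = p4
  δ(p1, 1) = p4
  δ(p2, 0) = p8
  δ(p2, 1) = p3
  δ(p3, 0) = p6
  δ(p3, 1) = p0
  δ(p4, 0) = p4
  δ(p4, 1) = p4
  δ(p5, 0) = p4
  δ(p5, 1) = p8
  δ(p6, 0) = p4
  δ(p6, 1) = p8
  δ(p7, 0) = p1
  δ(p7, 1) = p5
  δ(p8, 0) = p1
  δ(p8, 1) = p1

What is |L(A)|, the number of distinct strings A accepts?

5

The useful subgraph on states {p0, p2, p3, p5, p6, p8} is acyclic, so L(A) is finite; the longest accepting path visits 5 useful states, giving maximum string length 4.
Counting accepting paths from p2 by length: 1 of length 0, 2 of length 1, 1 of length 3, 1 of length 4. Total 5.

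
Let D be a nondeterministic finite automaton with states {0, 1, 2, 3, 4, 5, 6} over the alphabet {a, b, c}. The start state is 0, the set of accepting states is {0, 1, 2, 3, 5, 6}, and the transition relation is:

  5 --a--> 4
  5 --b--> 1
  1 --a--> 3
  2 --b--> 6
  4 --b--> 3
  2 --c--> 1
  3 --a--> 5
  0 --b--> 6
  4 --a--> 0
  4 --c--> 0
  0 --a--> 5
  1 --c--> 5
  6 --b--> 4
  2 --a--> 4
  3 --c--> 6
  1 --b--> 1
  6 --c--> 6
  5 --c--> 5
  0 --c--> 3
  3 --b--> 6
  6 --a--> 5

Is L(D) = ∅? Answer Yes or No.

The empty string ε is accepted: the run 0 ends in the accepting state 0.
Since at least one string is accepted, L(D) is not empty.

No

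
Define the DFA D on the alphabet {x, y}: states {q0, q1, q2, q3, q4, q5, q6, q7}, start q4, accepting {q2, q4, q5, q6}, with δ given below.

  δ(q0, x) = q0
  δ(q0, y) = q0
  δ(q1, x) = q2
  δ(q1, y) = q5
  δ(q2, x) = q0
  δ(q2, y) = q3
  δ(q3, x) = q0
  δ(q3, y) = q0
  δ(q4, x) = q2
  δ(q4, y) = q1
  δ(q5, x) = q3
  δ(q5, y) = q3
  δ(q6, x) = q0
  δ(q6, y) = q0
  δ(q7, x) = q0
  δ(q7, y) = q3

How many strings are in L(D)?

4

The useful subgraph on states {q1, q2, q4, q5} is acyclic, so L(D) is finite; the longest accepting path visits 3 useful states, giving maximum string length 2.
Counting accepting paths from q4 by length: 1 of length 0, 1 of length 1, 2 of length 2. Total 4.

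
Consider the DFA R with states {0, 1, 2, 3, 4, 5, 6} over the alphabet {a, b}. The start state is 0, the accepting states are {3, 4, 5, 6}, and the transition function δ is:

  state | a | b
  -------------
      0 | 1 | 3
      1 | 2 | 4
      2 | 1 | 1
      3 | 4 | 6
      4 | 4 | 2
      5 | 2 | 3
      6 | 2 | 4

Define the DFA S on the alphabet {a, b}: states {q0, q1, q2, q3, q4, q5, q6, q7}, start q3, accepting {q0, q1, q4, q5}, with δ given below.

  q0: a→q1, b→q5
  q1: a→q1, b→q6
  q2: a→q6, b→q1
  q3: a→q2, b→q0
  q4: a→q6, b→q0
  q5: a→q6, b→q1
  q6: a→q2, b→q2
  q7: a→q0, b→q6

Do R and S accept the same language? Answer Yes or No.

Yes

Exploring the product automaton R × S from the start pair (0, q3), following both machines on each input symbol, reaches 6 state pairs: (0, q3), (1, q2), (3, q0), (2, q6), (4, q1), (6, q5).
R accepts in {3, 4, 5, 6} and S accepts in {q0, q1, q4, q5}. In every reachable pair the two components are either both accepting — (3, q0), (4, q1), (6, q5) — or both non-accepting, so no string is accepted by exactly one of the machines: L(R) \ L(S) and L(S) \ L(R) are both empty.
Hence every string is accepted by R iff it is accepted by S, and the two languages coincide.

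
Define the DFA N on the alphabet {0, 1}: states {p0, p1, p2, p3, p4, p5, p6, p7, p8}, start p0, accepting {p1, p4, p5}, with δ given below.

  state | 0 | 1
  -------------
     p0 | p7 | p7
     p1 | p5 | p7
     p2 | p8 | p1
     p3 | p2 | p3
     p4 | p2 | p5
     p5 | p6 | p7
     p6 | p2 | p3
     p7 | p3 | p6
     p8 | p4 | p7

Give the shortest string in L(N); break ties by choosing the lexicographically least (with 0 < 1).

0001

A breadth-first search from p0 reaches an accepting state first via the path p0 → p7 → p3 → p2 → p1 on input 0001.
No string of length < 4 is accepted (BFS exhausts all shorter strings without reaching an accepting state), and 0001 is the lexicographically least accepting string of length 4.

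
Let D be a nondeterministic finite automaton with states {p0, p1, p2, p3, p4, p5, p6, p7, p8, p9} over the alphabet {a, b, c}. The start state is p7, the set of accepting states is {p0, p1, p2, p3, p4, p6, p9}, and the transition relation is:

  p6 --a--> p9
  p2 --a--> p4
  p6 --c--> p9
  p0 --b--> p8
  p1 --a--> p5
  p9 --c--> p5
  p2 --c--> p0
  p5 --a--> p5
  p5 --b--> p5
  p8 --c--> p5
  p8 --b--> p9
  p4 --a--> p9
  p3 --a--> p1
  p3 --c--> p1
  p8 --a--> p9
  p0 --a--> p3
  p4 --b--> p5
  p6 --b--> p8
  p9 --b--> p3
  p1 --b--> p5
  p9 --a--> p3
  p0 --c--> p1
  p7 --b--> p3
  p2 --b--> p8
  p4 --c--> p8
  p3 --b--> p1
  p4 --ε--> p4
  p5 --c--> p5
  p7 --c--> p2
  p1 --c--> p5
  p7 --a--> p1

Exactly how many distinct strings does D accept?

76

The useful subgraph on states {p0, p1, p2, p3, p4, p7, p8, p9} is acyclic, so L(D) is finite; the longest accepting path visits 7 useful states, giving maximum string length 6.
Counting accepting paths from p7 by length: 3 of length 1, 5 of length 2, 5 of length 3, 13 of length 4, 26 of length 5, 24 of length 6. Total 76.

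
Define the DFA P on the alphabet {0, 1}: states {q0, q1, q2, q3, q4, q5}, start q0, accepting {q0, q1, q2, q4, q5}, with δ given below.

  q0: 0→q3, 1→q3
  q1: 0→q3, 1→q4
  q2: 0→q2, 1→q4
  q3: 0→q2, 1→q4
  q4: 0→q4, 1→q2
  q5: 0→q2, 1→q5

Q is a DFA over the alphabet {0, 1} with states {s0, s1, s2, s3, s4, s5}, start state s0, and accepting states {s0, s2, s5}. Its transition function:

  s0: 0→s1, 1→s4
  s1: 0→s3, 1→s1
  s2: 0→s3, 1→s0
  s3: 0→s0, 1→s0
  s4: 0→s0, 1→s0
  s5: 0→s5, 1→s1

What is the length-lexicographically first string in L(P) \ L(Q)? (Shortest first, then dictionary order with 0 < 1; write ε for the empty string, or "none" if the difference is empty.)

00

The string 00 is accepted by P but not by Q.
No shorter string lies in the difference, and 00 is the lexicographically first length-2 string in L(P) \ L(Q).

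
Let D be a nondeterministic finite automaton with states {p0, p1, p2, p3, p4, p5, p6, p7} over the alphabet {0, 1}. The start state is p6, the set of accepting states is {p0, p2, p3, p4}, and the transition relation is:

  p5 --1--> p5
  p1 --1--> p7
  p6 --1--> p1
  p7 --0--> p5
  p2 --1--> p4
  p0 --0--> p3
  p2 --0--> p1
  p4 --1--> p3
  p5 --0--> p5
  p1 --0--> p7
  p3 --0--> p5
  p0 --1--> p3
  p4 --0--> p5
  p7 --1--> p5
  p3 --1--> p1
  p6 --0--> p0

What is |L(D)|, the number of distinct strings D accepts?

3

The useful subgraph on states {p0, p3, p6} is acyclic, so L(D) is finite; the longest accepting path visits 3 useful states, giving maximum string length 2.
Counting accepting paths from p6 by length: 1 of length 1, 2 of length 2. Total 3.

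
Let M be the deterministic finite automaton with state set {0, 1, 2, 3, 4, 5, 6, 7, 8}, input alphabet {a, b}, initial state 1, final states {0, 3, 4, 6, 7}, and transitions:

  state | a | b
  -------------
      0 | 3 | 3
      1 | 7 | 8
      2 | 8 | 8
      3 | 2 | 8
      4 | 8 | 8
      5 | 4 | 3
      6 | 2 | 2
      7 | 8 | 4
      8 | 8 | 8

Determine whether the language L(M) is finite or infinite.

The useful states (reachable from 1 and able to reach an accepting state) are {1, 4, 7}.
Restricted to these states the transition graph has no cycle, so every accepting path has bounded length and L is finite.

finite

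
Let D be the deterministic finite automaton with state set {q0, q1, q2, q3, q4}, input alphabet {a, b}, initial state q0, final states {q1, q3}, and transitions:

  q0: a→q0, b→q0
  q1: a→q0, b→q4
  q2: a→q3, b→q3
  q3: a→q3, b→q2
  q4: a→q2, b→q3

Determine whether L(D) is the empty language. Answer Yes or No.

Yes

The states reachable from the start state are {q0}.
None of the accepting states {q1, q3} is reachable, so no string is accepted and L(D) = ∅.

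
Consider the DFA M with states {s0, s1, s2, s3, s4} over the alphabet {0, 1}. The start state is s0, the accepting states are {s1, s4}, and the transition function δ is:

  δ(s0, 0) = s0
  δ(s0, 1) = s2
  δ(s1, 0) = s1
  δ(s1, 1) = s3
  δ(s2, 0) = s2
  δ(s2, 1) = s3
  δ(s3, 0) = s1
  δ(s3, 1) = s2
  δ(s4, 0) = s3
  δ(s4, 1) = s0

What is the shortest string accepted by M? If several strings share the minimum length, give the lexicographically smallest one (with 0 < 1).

A breadth-first search from s0 reaches an accepting state first via the path s0 → s2 → s3 → s1 on input 110.
No string of length < 3 is accepted (BFS exhausts all shorter strings without reaching an accepting state), and 110 is the lexicographically least accepting string of length 3.

110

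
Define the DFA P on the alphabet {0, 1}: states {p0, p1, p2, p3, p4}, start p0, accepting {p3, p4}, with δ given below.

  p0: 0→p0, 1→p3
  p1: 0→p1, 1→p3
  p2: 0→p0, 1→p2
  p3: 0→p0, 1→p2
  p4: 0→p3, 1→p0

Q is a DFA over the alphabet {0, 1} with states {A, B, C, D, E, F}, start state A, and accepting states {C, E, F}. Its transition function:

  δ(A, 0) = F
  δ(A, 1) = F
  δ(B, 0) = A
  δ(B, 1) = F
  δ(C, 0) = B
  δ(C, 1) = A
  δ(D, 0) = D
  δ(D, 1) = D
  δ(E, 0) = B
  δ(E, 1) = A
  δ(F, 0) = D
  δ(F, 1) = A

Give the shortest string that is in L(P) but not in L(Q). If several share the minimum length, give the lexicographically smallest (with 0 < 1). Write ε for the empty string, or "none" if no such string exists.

01

The string 01 is accepted by P but not by Q.
No shorter string lies in the difference, and 01 is the lexicographically first length-2 string in L(P) \ L(Q).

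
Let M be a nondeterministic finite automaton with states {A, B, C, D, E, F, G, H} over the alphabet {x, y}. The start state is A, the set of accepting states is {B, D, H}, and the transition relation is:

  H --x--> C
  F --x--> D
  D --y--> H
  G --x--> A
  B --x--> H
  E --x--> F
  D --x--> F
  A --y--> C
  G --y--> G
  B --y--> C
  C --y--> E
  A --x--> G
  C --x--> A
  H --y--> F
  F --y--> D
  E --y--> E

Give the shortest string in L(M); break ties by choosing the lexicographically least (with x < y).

yyxx

A breadth-first search from A reaches an accepting state first via the path A → C → E → F → D on input yyxx.
No string of length < 4 is accepted (BFS exhausts all shorter strings without reaching an accepting state), and yyxx is the lexicographically least accepting string of length 4.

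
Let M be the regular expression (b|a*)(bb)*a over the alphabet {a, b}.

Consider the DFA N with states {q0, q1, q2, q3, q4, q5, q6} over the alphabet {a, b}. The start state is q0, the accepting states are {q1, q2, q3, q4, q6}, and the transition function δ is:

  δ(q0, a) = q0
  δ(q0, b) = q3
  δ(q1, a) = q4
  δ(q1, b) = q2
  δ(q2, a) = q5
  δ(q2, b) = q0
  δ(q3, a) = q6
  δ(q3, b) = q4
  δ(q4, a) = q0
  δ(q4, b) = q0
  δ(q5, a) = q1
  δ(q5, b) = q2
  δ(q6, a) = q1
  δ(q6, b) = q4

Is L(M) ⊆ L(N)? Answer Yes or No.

No

The string a is in L(M) but not in L(N).
So L(M) ⊄ L(N).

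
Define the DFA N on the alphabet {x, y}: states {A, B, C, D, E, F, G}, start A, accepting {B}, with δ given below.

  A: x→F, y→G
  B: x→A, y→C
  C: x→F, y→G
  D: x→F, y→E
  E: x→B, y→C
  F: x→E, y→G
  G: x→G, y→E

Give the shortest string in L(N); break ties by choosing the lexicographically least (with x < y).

xxx

A breadth-first search from A reaches an accepting state first via the path A → F → E → B on input xxx.
No string of length < 3 is accepted (BFS exhausts all shorter strings without reaching an accepting state), and xxx is the lexicographically least accepting string of length 3.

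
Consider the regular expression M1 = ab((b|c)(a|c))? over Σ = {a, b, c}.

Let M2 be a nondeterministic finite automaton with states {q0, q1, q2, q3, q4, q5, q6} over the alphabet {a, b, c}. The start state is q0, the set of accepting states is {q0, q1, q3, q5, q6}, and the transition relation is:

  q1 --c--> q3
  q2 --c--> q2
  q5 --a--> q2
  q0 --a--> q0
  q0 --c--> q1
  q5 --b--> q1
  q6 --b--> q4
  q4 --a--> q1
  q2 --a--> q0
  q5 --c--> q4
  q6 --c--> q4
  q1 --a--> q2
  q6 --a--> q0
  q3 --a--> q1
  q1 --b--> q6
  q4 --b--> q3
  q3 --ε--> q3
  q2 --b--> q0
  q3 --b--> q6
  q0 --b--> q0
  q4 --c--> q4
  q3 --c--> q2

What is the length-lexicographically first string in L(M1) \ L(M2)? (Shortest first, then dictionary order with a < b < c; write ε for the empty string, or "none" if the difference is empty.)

The string abca is accepted by M1 but not by M2.
No shorter string lies in the difference, and abca is the lexicographically first length-4 string in L(M1) \ L(M2).

abca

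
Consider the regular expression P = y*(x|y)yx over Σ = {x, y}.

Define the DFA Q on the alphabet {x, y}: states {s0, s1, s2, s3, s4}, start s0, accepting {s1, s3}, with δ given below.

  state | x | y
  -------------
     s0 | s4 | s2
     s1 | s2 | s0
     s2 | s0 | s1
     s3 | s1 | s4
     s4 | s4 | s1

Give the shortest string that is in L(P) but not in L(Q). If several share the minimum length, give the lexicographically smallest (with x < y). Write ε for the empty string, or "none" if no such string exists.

The string xyx is accepted by P but not by Q.
No shorter string lies in the difference, and xyx is the lexicographically first length-3 string in L(P) \ L(Q).

xyx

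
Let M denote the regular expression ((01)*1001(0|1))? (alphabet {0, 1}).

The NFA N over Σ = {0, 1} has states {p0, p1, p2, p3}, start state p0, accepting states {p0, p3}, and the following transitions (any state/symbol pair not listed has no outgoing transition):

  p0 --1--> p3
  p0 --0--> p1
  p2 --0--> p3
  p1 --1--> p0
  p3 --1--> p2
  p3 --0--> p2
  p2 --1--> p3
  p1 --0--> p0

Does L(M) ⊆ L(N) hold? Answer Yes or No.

Yes

Converting the expression M to a DFA (subset construction, then merging equivalent states) gives the minimal DFA with states {m0, m1, m2, m3, m4, m5, m6, m7, m8}, start state m0, accepting states {m0, m8} and transitions m0: 0→m1, 1→m2; m1: 0→m3, 1→m4; m2: 0→m5, 1→m3; m3: 0→m3, 1→m3; m4: 0→m1, 1→m2; m5: 0→m6, 1→m3; m6: 0→m3, 1→m7; m7: 0→m8, 1→m8; m8: 0→m3, 1→m3.
Exploring the product automaton M × N from the start pair (m0, p0), following both machines on each input symbol, reaches 12 state pairs: (m0, p0), (m1, p1), (m2, p3), (m3, p0), (m4, p0), (m5, p2), (m3, p2), (m3, p1), (m3, p3), (m6, p3), (m7, p2), (m8, p3).
M accepts in {m0, m8} and N accepts in {p0, p3}. The reachable pairs whose M-component is accepting are (m0, p0), (m8, p3); in each of them the N-component is accepting too, so the product for L(M) \ L(N) (M-component accepting, N-component rejecting) has no reachable accepting pair and the difference is empty.
Hence every string in L(M) is also in L(N).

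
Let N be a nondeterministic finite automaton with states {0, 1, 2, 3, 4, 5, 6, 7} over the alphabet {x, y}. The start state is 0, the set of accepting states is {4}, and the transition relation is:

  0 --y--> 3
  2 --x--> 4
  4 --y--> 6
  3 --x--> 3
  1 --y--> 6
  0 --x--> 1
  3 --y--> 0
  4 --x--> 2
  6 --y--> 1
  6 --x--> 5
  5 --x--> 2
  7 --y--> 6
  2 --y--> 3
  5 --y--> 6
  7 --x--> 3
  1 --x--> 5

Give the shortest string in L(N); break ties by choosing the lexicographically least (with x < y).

xxxx

A breadth-first search from 0 reaches an accepting state first via the path 0 → 1 → 5 → 2 → 4 on input xxxx.
No string of length < 4 is accepted (BFS exhausts all shorter strings without reaching an accepting state), and xxxx is the lexicographically least accepting string of length 4.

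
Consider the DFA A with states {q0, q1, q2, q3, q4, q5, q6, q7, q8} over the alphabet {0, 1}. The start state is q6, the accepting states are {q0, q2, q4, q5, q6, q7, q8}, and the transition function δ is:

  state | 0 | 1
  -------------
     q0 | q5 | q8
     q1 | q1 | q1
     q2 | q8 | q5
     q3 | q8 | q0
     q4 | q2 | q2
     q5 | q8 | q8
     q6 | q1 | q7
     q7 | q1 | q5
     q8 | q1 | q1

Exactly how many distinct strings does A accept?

5

The useful subgraph on states {q5, q6, q7, q8} is acyclic, so L(A) is finite; the longest accepting path visits 4 useful states, giving maximum string length 3.
Counting accepting paths from q6 by length: 1 of length 0, 1 of length 1, 1 of length 2, 2 of length 3. Total 5.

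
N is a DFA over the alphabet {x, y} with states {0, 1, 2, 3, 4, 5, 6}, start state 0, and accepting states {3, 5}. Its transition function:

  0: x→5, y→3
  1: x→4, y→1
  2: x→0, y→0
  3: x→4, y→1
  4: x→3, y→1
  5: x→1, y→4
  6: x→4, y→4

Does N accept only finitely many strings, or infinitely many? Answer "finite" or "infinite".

State 1 is reachable from the start and can reach an accepting state, and it lies on the cycle 1 → 1.
Traversing that cycle any number of times yields accepted strings of unbounded length, so the language is infinite.

infinite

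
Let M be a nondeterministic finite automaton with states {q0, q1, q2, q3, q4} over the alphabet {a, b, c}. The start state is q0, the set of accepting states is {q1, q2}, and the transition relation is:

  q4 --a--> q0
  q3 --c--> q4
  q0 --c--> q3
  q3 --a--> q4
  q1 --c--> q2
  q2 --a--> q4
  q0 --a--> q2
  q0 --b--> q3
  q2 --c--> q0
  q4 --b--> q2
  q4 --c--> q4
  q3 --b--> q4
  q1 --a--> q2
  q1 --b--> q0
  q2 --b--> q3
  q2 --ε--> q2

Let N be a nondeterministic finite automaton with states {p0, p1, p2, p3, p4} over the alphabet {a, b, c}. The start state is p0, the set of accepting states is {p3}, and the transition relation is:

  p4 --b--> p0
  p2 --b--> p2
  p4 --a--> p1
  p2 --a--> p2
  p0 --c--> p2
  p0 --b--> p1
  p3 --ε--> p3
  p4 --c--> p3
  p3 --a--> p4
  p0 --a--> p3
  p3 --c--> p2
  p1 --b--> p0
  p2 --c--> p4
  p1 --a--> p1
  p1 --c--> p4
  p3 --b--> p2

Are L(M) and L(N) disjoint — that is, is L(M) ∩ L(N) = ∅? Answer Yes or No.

No

The string a is accepted by both M and N.
Hence L(M) ∩ L(N) ≠ ∅.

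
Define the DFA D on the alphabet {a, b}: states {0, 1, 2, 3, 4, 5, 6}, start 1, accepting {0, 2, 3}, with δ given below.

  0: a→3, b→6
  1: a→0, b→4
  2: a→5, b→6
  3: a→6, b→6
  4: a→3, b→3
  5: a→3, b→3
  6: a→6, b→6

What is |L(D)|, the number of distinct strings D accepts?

4

The useful subgraph on states {0, 1, 3, 4} is acyclic, so L(D) is finite; the longest accepting path visits 3 useful states, giving maximum string length 2.
Counting accepting paths from 1 by length: 1 of length 1, 3 of length 2. Total 4.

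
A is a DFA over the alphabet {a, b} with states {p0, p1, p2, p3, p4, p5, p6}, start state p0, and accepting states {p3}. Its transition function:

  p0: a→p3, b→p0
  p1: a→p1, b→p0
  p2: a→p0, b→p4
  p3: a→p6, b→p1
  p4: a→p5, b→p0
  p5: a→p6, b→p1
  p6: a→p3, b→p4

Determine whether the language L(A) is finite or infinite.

infinite

State p0 is reachable from the start and can reach an accepting state, and it lies on the cycle p0 → p0.
Traversing that cycle any number of times yields accepted strings of unbounded length, so the language is infinite.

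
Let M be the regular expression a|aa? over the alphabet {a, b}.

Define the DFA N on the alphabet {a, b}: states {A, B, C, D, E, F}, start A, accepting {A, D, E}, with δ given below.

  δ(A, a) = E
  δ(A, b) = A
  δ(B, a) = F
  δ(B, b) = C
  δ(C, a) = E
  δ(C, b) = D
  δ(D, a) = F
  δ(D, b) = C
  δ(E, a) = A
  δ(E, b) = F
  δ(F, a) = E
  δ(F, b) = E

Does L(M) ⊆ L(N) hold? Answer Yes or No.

Converting the expression M to a DFA (subset construction, then merging equivalent states) gives the minimal DFA with states {m0, m1, m2, m3}, start state m0, accepting states {m1, m3} and transitions m0: a→m1, b→m2; m1: a→m3, b→m2; m2: a→m2, b→m2; m3: a→m2, b→m2.
Exploring the product automaton M × N from the start pair (m0, A), following both machines on each input symbol, reaches 6 state pairs: (m0, A), (m1, E), (m2, A), (m3, A), (m2, F), (m2, E).
M accepts in {m1, m3} and N accepts in {A, D, E}. The reachable pairs whose M-component is accepting are (m1, E), (m3, A); in each of them the N-component is accepting too, so the product for L(M) \ L(N) (M-component accepting, N-component rejecting) has no reachable accepting pair and the difference is empty.
Hence every string in L(M) is also in L(N).

Yes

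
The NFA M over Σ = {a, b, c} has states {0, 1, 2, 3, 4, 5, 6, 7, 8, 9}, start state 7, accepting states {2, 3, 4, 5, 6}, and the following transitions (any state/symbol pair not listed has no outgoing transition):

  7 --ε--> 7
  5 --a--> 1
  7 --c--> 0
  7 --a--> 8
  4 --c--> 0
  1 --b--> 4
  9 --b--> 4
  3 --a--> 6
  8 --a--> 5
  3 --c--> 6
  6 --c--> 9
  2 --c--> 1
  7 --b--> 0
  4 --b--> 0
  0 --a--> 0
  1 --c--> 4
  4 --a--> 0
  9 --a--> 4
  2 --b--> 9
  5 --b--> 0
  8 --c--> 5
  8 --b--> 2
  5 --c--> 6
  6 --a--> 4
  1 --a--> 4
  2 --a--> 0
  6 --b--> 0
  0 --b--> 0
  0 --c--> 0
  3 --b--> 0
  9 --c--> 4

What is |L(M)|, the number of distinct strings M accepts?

25

The useful subgraph on states {1, 2, 4, 5, 6, 7, 8, 9} is acyclic, so L(M) is finite; the longest accepting path visits 6 useful states, giving maximum string length 5.
Counting accepting paths from 7 by length: 3 of length 2, 2 of length 3, 14 of length 4, 6 of length 5. Total 25.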